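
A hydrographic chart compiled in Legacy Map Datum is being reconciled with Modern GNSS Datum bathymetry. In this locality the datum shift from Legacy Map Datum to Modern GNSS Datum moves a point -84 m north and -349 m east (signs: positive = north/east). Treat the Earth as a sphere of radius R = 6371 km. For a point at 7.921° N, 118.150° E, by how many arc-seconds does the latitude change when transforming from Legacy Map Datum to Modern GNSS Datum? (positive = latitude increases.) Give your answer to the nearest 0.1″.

Δφ = -2.7″

On a sphere of radius R, 1 rad of latitude = R, so Δφ = ΔN / R = -84.0 / 6371000 = -1.3185e-05 rad = -2.720″.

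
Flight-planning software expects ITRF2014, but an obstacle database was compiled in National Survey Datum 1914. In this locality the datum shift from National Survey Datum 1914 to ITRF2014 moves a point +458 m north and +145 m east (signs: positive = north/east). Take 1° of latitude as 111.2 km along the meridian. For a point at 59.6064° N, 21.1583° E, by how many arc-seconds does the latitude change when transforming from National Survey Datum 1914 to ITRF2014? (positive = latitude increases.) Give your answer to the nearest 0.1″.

Δφ = 14.8″

1° of latitude = 111.2 km, so Δφ = 458.0 / 111200 = 0.0041187° = 14.827″.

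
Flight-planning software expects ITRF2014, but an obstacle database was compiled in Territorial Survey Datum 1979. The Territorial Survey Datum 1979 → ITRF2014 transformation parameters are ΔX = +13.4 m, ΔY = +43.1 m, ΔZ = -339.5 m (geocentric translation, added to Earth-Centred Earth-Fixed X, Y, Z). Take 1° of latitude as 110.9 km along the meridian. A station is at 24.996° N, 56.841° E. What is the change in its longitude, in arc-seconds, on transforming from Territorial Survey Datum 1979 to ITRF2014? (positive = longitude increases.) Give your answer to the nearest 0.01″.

Δλ = 0.44″

sin φ = 0.422555, cos φ = 0.906337, sin λ = 0.837156, cos λ = 0.546964.
East component: ΔE = −sin λ·ΔX + cos λ·ΔY = −(0.837156)(13.4) + (0.546964)(43.1) = 12.36 m.
1° of latitude spans 110900 m; at latitude φ, 1° of longitude spans that × cos φ = 100512.8 m, so Δλ = 12.36 / 100512.8 × 3600 = 0.443″.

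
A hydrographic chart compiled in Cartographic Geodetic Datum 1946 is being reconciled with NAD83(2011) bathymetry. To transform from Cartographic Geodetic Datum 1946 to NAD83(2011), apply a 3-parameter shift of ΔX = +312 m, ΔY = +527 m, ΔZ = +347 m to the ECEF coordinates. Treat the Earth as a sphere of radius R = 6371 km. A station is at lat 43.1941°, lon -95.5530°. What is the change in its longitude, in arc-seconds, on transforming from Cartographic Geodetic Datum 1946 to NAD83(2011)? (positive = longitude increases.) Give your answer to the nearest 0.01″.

Δλ = 11.53″

sin φ = 0.684472, cos φ = 0.729039, sin λ = -0.995307, cos λ = -0.096766.
East component: ΔE = −sin λ·ΔX + cos λ·ΔY = −(-0.995307)(312) + (-0.096766)(527) = 259.54 m.
1° of latitude spans πR/180 = 111195 m; at latitude φ, 1° of longitude spans that × cos φ = 81065.5 m, so Δλ = 259.54 / 81065.5 × 3600 = 11.526″.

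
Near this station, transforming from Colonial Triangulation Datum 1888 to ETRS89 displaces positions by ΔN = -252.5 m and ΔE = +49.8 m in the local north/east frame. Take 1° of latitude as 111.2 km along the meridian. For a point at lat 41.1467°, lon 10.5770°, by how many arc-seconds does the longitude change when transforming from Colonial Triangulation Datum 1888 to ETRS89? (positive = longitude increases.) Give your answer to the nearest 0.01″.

Δλ = 2.14″

At latitude 41.1467°, cos φ = 0.753027.
1° of longitude at this latitude = 111.2 × cos φ = 83.74 km, so Δλ = 49.8 / 83736.6 = 0.0005947° = 2.141″.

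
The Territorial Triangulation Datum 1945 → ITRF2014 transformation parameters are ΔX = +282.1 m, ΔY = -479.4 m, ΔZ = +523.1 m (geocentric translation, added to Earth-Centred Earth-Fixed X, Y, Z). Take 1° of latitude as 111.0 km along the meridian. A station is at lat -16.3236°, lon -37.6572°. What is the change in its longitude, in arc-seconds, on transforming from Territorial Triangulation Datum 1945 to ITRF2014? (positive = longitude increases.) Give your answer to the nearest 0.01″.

Δλ = -7.00″

sin φ = -0.281062, cos φ = 0.959690, sin λ = -0.610936, cos λ = 0.791680.
East component: ΔE = −sin λ·ΔX + cos λ·ΔY = −(-0.610936)(282.1) + (0.791680)(-479.4) = -207.19 m.
1° of latitude spans 111000 m; at latitude φ, 1° of longitude spans that × cos φ = 106525.5 m, so Δλ = -207.19 / 106525.5 × 3600 = -7.002″.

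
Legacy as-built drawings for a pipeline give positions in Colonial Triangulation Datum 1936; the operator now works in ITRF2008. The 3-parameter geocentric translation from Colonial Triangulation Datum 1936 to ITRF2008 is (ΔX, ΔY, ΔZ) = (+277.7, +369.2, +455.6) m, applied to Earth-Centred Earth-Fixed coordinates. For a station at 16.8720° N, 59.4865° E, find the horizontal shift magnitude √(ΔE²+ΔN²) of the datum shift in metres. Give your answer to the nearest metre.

307 m

At φ = 16.8720°, λ = 59.4865°: sin φ = 0.290235, cos φ = 0.956956, sin λ = 0.861510, cos λ = 0.507741.
ΔE = −sin λ·ΔX + cos λ·ΔY = −(0.861510)·(277.7) + (0.507741)·(369.2) = -51.78 m.
ΔN = −sin φ cos λ·ΔX − sin φ sin λ·ΔY + cos φ·ΔZ = −(0.290235)(0.507741)(277.7) − (0.290235)(0.861510)(369.2) + (0.956956)(455.6) = 302.75 m.
Horizontal magnitude = √(ΔE² + ΔN²) = √((-51.78)² + 302.75²) = 307.15 m.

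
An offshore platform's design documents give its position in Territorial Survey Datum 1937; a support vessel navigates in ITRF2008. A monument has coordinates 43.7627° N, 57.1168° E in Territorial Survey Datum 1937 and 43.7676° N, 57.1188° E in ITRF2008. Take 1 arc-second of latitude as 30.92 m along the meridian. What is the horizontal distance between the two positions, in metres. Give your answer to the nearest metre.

569 m

Δφ = 43.7676° − 43.7627° = +0.0049°; Δλ = 57.1188° − 57.1168° = +0.0020°.
1° of latitude = 3600 × 30.92 = 111312 m.
ΔN = Δφ × 111312 = 545.4 m; ΔE = Δλ × 111312 × cos(43.7627°) = +0.0020 × 111312 × 0.722211 = 160.8 m.
Distance = √(ΔE² + ΔN²) = √(160.8² + 545.4²) = 568.6 m.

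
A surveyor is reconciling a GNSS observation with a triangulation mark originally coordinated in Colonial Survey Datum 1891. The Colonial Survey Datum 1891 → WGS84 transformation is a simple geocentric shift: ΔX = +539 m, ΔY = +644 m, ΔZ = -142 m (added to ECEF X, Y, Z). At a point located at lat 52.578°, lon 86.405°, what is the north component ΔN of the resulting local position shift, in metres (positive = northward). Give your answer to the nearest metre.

ΔN = -624 m

The local north axis is (−sin φ cos λ, −sin φ sin λ, cos φ), giving ΔN = -26.841 − 510.446 − 86.291 = -623.58 m.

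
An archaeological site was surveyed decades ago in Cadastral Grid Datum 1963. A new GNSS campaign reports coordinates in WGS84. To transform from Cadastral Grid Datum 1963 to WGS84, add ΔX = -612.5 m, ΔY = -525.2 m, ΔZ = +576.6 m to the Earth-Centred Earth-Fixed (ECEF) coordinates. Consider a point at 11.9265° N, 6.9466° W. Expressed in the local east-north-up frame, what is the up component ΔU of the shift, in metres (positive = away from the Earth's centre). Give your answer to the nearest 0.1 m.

At φ = 11.9265°, λ = -6.9466°: sin φ = 0.206657, cos φ = 0.978414, sin λ = -0.120944, cos λ = 0.992659.
ΔU = cos φ cos λ·ΔX + cos φ sin λ·ΔY + sin φ·ΔZ = (0.978414)(0.992659)(-612.5) + (0.978414)(-0.120944)(-525.2) + (0.206657)(576.6) = -413.57 m.

ΔU = -413.6 m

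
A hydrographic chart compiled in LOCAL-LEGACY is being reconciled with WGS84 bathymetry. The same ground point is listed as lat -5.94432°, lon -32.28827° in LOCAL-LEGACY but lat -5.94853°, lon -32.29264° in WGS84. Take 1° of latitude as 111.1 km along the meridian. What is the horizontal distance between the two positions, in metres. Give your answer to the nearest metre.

672 m

Δφ = -5.94853° − -5.94432° = -0.00421°; Δλ = -32.29264° − -32.28827° = -0.00437°.
ΔN = Δφ × 111100 = -467.7 m; ΔE = Δλ × 111100 × cos(-5.94432°) = -0.00437 × 111100 × 0.994623 = -482.9 m.
Distance = √(ΔE² + ΔN²) = √((-482.9)² + (-467.7)²) = 672.3 m.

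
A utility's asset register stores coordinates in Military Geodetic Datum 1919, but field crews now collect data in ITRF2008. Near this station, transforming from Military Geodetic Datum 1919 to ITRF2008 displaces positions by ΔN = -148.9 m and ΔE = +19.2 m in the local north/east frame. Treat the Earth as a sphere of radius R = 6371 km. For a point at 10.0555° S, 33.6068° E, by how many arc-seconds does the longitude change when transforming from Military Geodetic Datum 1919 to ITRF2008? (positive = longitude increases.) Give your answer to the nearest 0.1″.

Δλ = 0.6″

At latitude -10.0555°, cos φ = 0.984639.
One radian of longitude at latitude φ spans R cos φ, so Δλ = ΔE / (R cos φ) = 19.2 / (6371000 × 0.984639) = 3.0607e-06 rad = 0.631″.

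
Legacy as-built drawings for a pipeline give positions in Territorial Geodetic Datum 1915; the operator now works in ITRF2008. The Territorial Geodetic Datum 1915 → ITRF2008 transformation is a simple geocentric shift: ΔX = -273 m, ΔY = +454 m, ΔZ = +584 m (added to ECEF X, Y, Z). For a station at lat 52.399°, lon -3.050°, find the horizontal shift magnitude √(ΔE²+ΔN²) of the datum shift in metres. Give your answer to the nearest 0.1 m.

736.5 m

The local east axis at (φ, λ) is (−sin λ, cos λ, 0), so ΔE = −sin(-3.050°)·(-273) + cos(-3.050°)·454 = 438.83 m.
The local north axis is (−sin φ cos λ, −sin φ sin λ, cos φ), giving ΔN = 215.986 + 19.138 + 356.333 = 591.46 m.
Horizontal magnitude = √(ΔE² + ΔN²) = √(438.83² + 591.46²) = 736.47 m.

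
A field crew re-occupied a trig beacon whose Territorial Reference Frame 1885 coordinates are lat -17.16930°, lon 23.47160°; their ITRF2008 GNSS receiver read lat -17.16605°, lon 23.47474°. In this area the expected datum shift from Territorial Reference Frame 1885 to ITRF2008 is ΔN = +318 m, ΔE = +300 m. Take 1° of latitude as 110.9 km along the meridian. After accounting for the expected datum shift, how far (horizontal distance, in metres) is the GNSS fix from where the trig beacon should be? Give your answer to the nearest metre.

Observed coordinate differences: Δφ = +0.00325°, Δλ = +0.00314°.
Converting to metres (1° lat = 110900 m, cos φ = 0.955437): observed ΔN = 360.4 m, observed ΔE = 332.7 m.
Subtracting the expected shift leaves a residual of 360.4 − (318) = 42.4 m north and 332.7 − (300) = 32.7 m east.
Residual distance = √(42.4² + 32.7²) = 53.6 m.

54 m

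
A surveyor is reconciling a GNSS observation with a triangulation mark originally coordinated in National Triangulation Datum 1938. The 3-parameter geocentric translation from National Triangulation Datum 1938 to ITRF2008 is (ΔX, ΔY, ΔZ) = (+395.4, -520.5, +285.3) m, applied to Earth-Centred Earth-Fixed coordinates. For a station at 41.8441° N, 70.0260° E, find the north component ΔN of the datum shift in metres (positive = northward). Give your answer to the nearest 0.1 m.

At φ = 41.8441°, λ = 70.0260°: sin φ = 0.667106, cos φ = 0.744963, sin λ = 0.939848, cos λ = 0.341594.
ΔN = −sin φ cos λ·ΔX − sin φ sin λ·ΔY + cos φ·ΔZ = −(0.667106)(0.341594)(395.4) − (0.667106)(0.939848)(-520.5) + (0.744963)(285.3) = 448.78 m.

ΔN = 448.8 m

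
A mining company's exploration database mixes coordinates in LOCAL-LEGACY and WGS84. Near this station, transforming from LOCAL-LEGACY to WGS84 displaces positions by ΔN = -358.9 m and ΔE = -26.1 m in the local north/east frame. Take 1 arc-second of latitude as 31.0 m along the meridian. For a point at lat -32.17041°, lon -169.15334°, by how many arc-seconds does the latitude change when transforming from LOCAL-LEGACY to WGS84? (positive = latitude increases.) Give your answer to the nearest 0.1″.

Δφ = -11.6″

1″ of latitude = 31.00 m, so Δφ = -358.9 / 31.00 = -11.577″.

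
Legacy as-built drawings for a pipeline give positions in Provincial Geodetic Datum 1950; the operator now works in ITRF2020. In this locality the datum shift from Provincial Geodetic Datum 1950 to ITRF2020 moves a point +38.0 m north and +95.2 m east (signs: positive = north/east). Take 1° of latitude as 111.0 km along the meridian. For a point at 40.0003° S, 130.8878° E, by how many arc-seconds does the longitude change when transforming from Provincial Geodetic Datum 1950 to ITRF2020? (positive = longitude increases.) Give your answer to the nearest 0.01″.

At latitude -40.0003°, cos φ = 0.766041.
1° of longitude at this latitude = 111.0 × cos φ = 85.03 km, so Δλ = 95.2 / 85030.6 = 0.0011196° = 4.031″.

Δλ = 4.03″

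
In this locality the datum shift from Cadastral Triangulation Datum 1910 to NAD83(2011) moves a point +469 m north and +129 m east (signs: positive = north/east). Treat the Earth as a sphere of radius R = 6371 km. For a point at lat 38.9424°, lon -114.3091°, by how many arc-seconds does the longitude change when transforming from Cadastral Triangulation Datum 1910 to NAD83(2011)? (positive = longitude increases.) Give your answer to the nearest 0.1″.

At latitude 38.9424°, cos φ = 0.777778.
One radian of longitude at latitude φ spans R cos φ, so Δλ = ΔE / (R cos φ) = 129.0 / (6371000 × 0.777778) = 2.6033e-05 rad = 5.370″.

Δλ = 5.4″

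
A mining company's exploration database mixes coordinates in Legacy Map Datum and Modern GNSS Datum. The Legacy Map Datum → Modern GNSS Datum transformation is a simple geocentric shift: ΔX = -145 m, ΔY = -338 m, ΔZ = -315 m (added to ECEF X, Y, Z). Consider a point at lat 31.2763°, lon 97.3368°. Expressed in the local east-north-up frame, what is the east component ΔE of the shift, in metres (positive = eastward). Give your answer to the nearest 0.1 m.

At φ = 31.2763°, λ = 97.3368°: sin φ = 0.519166, cos φ = 0.854674, sin λ = 0.991813, cos λ = -0.127702.
ΔE = −sin λ·ΔX + cos λ·ΔY = −(0.991813)·(-145) + (-0.127702)·(-338) = 186.98 m.

ΔE = 187.0 m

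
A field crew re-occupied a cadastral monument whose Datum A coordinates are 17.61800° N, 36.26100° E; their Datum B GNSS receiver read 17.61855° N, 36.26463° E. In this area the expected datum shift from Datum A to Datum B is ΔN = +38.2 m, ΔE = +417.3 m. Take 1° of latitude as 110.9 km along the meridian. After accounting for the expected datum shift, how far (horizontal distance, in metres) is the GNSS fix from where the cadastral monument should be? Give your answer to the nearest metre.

41 m

Observed coordinate differences: Δφ = +0.00055°, Δλ = +0.00363°.
Converting to metres (1° lat = 110900 m, cos φ = 0.953096): observed ΔN = 61.0 m, observed ΔE = 383.7 m.
Subtracting the expected shift leaves a residual of 61.0 − (38.2) = 22.8 m north and 383.7 − (417.3) = -33.6 m east.
Residual distance = √(22.8² + (-33.6)²) = 40.6 m.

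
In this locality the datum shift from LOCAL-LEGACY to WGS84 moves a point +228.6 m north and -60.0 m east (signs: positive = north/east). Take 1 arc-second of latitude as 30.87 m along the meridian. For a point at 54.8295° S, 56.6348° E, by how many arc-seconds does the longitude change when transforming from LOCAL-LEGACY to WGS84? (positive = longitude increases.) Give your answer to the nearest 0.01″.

At latitude -54.8295°, cos φ = 0.576012.
1″ of longitude at this latitude = 30.87 × cos φ = 17.7815 m, so Δλ = -60.0 / 17.7815 = -3.374″.

Δλ = -3.37″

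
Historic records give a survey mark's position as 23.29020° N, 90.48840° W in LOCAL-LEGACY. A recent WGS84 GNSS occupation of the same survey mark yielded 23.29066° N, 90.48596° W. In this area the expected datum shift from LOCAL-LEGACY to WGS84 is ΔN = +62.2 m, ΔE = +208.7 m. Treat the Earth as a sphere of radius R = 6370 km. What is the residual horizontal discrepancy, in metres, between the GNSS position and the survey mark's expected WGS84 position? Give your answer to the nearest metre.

42 m

Observed coordinate differences: Δφ = +0.00046°, Δλ = +0.00244°.
Converting to metres (1° lat = 111177 m, cos φ = 0.918514): observed ΔN = 51.1 m, observed ΔE = 249.2 m.
Subtracting the expected shift leaves a residual of 51.1 − (62.2) = -11.1 m north and 249.2 − (208.7) = 40.5 m east.
Residual distance = √((-11.1)² + 40.5²) = 42.0 m.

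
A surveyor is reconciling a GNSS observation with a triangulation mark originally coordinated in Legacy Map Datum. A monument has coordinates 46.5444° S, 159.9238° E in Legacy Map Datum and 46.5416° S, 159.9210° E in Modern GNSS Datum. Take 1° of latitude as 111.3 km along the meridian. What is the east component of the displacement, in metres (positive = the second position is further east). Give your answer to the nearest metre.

ΔE = -214 m

Δφ = -46.5416° − -46.5444° = +0.0028°; Δλ = 159.9210° − 159.9238° = -0.0028°.
ΔN = Δφ × 111300 = 311.6 m; ΔE = Δλ × 111300 × cos(-46.5444°) = -0.0028 × 111300 × 0.687792 = -214.3 m.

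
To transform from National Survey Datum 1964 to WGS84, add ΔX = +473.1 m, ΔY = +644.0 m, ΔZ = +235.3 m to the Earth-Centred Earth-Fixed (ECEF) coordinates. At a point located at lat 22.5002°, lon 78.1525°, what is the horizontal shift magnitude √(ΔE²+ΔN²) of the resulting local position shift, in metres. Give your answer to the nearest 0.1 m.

The local east axis at (φ, λ) is (−sin λ, cos λ, 0), so ΔE = −sin(78.1525°)·473.1 + cos(78.1525°)·644.0 = -330.80 m.
The local north axis is (−sin φ cos λ, −sin φ sin λ, cos φ), giving ΔN = -37.171 − 241.200 + 217.389 = -60.98 m.
Horizontal magnitude = √(ΔE² + ΔN²) = √((-330.80)² + (-60.98)²) = 336.38 m.

336.4 m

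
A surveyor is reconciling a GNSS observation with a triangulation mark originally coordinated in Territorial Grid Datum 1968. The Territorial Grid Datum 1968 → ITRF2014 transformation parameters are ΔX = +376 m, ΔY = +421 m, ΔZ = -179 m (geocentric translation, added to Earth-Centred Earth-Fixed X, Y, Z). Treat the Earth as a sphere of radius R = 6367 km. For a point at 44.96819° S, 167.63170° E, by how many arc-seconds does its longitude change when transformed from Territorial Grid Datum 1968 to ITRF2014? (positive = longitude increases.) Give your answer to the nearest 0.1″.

sin φ = -0.706714, cos φ = 0.707499, sin λ = 0.214195, cos λ = -0.976791.
East component: ΔE = −sin λ·ΔX + cos λ·ΔY = −(0.214195)(376) + (-0.976791)(421) = -491.77 m.
1° of latitude spans πR/180 = 111125 m; at latitude φ, 1° of longitude spans that × cos φ = 78620.9 m, so Δλ = -491.77 / 78620.9 × 3600 = -22.518″.

Δλ = -22.5″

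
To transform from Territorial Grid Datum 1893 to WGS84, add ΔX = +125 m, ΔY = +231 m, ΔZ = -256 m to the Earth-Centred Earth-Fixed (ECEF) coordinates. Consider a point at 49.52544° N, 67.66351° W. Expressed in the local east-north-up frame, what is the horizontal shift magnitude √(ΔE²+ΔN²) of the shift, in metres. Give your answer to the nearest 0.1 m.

At φ = 49.52544°, λ = -67.66351°: sin φ = 0.760694, cos φ = 0.649110, sin λ = -0.924968, cos λ = 0.380045.
ΔE = −sin λ·ΔX + cos λ·ΔY = −(-0.924968)·(125) + (0.380045)·(231) = 203.41 m.
ΔN = −sin φ cos λ·ΔX − sin φ sin λ·ΔY + cos φ·ΔZ = −(0.760694)(0.380045)(125) − (0.760694)(-0.924968)(231) + (0.649110)(-256) = -39.77 m.
Horizontal magnitude = √(ΔE² + ΔN²) = √(203.41² + (-39.77)²) = 207.26 m.

207.3 m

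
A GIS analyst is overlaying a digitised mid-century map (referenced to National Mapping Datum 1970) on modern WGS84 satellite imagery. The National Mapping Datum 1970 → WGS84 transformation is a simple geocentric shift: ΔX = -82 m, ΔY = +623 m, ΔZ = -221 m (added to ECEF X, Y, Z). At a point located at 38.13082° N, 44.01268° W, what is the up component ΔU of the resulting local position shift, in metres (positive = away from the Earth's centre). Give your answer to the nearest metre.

At φ = 38.13082°, λ = -44.01268°: sin φ = 0.617459, cos φ = 0.786603, sin λ = -0.694818, cos λ = 0.719186.
ΔU = cos φ cos λ·ΔX + cos φ sin λ·ΔY + sin φ·ΔZ = (0.786603)(0.719186)(-82) + (0.786603)(-0.694818)(623) + (0.617459)(-221) = -523.34 m.

ΔU = -523 m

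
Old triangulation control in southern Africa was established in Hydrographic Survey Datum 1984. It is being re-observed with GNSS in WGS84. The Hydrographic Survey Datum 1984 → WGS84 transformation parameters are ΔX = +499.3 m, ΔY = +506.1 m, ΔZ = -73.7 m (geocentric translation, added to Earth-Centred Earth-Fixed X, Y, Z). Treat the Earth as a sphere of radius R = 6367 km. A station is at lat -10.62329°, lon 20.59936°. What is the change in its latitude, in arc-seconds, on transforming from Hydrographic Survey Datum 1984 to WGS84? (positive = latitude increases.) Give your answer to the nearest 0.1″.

Δφ = 1.5″

sin φ = -0.184351, cos φ = 0.982860, sin λ = 0.351831, cos λ = 0.936063.
North component: ΔN = −sin φ cos λ·ΔX − sin φ sin λ·ΔY + cos φ·ΔZ = −(-0.184351)(0.936063)(499.3) − (-0.184351)(0.351831)(506.1) + (0.982860)(-73.7) = 46.55 m.
1° of latitude spans πR/180 = 111125 m, so Δφ = 46.55 / 111125 × 3600 = 1.508″.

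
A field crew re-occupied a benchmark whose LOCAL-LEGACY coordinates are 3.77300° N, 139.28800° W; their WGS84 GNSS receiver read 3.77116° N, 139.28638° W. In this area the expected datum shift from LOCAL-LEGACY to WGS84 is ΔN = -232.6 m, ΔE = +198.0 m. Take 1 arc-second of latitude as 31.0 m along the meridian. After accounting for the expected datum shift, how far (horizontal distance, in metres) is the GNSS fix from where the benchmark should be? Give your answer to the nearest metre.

32 m

Observed coordinate differences: Δφ = -0.00184°, Δλ = +0.00162°.
Converting to metres (1° lat = 111600 m, cos φ = 0.997833): observed ΔN = -205.3 m, observed ΔE = 180.4 m.
Subtracting the expected shift leaves a residual of -205.3 − (-232.6) = 27.3 m north and 180.4 − (198.0) = -17.6 m east.
Residual distance = √(27.3² + (-17.6)²) = 32.4 m.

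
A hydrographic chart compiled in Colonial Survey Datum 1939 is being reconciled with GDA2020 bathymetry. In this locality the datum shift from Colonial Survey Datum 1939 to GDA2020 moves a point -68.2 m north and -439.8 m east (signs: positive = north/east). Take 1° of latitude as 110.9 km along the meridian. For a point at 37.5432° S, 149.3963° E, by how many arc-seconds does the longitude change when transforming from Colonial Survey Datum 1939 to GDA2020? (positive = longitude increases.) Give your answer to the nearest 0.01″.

Δλ = -18.01″

At latitude -37.5432°, cos φ = 0.792894.
1° of longitude at this latitude = 110.9 × cos φ = 87.93 km, so Δλ = -439.8 / 87932.0 = -0.0050016° = -18.006″.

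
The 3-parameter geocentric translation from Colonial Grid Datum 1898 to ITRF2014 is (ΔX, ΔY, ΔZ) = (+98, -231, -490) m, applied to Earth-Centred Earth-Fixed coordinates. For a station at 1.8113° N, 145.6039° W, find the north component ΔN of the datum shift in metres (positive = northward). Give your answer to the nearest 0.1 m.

ΔN = -491.3 m

At φ = 1.8113°, λ = -145.6039°: sin φ = 0.031608, cos φ = 0.999500, sin λ = -0.564911, cos λ = -0.825152.
ΔN = −sin φ cos λ·ΔX − sin φ sin λ·ΔY + cos φ·ΔZ = −(0.031608)(-0.825152)(98) − (0.031608)(-0.564911)(-231) + (0.999500)(-490) = -491.32 m.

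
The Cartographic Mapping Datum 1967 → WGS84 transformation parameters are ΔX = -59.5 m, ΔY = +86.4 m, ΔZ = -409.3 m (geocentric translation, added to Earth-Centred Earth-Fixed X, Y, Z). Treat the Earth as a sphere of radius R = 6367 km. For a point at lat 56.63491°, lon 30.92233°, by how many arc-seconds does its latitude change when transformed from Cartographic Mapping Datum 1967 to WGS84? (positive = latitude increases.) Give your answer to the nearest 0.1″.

Δφ = -7.1″

sin φ = 0.835183, cos φ = 0.549972, sin λ = 0.513876, cos λ = 0.857865.
North component: ΔN = −sin φ cos λ·ΔX − sin φ sin λ·ΔY + cos φ·ΔZ = −(0.835183)(0.857865)(-59.5) − (0.835183)(0.513876)(86.4) + (0.549972)(-409.3) = -219.55 m.
1° of latitude spans πR/180 = 111125 m, so Δφ = -219.55 / 111125 × 3600 = -7.113″.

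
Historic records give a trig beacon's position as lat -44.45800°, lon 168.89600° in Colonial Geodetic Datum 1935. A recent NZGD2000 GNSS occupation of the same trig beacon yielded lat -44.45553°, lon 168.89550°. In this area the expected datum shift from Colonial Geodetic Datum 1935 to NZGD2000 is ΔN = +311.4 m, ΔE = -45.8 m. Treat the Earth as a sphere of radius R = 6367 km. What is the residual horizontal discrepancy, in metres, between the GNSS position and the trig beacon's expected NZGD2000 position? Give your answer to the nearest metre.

Observed coordinate differences: Δφ = +0.00247°, Δλ = -0.00050°.
Converting to metres (1° lat = 111125 m, cos φ = 0.713764): observed ΔN = 274.5 m, observed ΔE = -39.7 m.
Subtracting the expected shift leaves a residual of 274.5 − (311.4) = -36.9 m north and -39.7 − (-45.8) = 6.1 m east.
Residual distance = √((-36.9)² + 6.1²) = 37.4 m.

37 m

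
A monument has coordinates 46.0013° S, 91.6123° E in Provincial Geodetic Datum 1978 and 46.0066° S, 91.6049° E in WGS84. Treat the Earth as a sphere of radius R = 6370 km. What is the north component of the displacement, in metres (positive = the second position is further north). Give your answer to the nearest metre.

ΔN = -589 m

Δφ = -46.0066° − -46.0013° = -0.0053°; Δλ = 91.6049° − 91.6123° = -0.0074°.
1° along a meridian = πR/180 = 111177 m.
ΔN = Δφ × 111177 = -589.2 m; ΔE = Δλ × 111177 × cos(-46.0013°) = -0.0074 × 111177 × 0.694642 = -571.5 m.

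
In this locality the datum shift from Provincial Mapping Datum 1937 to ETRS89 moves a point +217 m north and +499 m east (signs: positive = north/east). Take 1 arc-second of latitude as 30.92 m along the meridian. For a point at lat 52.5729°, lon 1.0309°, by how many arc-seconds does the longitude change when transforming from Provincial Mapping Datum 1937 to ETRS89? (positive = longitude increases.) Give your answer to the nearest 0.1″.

Δλ = 26.6″

At latitude 52.5729°, cos φ = 0.607752.
1″ of longitude at this latitude = 30.92 × cos φ = 18.7917 m, so Δλ = 499.0 / 18.7917 = 26.554″.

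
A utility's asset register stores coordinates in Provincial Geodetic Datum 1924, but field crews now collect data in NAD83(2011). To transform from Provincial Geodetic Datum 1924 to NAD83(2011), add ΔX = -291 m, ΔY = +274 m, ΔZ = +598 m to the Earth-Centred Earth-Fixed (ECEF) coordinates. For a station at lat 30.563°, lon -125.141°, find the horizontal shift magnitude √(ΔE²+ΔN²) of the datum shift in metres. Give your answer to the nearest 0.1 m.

672.4 m

The local east axis at (φ, λ) is (−sin λ, cos λ, 0), so ΔE = −sin(-125.141°)·(-291) + cos(-125.141°)·274 = -395.67 m.
The local north axis is (−sin φ cos λ, −sin φ sin λ, cos φ), giving ΔN = -85.170 + 113.931 + 514.920 = 543.68 m.
Horizontal magnitude = √(ΔE² + ΔN²) = √((-395.67)² + 543.68²) = 672.42 m.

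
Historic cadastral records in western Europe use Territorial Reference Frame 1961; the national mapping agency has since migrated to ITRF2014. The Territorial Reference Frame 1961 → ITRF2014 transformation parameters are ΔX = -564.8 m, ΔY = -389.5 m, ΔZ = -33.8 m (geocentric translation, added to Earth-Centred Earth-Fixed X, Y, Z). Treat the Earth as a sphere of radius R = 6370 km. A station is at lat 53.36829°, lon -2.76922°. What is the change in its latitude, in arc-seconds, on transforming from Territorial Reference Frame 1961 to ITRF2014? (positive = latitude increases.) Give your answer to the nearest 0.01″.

Δφ = 13.52″

sin φ = 0.802487, cos φ = 0.596669, sin λ = -0.048313, cos λ = 0.998832.
North component: ΔN = −sin φ cos λ·ΔX − sin φ sin λ·ΔY + cos φ·ΔZ = −(0.802487)(0.998832)(-564.8) − (0.802487)(-0.048313)(-389.5) + (0.596669)(-33.8) = 417.45 m.
1° of latitude spans πR/180 = 111177 m, so Δφ = 417.45 / 111177 × 3600 = 13.517″.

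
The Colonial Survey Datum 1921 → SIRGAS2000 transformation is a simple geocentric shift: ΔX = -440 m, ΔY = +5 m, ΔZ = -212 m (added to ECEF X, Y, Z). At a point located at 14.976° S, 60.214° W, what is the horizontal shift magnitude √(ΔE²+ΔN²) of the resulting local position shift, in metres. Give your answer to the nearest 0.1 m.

The local east axis at (φ, λ) is (−sin λ, cos λ, 0), so ΔE = −sin(-60.214°)·(-440) + cos(-60.214°)·5 = -379.39 m.
The local north axis is (−sin φ cos λ, −sin φ sin λ, cos φ), giving ΔN = -56.483 − 1.121 − 204.799 = -262.40 m.
Horizontal magnitude = √(ΔE² + ΔN²) = √((-379.39)² + (-262.40)²) = 461.29 m.

461.3 m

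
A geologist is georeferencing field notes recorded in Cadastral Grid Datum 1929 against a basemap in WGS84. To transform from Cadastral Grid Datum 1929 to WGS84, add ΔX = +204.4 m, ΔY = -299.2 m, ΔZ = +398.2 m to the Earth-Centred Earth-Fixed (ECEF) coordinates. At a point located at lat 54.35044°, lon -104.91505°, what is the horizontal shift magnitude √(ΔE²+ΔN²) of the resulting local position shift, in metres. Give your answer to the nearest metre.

The local east axis at (φ, λ) is (−sin λ, cos λ, 0), so ΔE = −sin(-104.91505°)·204.4 + cos(-104.91505°)·(-299.2) = 274.52 m.
The local north axis is (−sin φ cos λ, −sin φ sin λ, cos φ), giving ΔN = 42.751 − 234.938 + 232.081 = 39.89 m.
Horizontal magnitude = √(ΔE² + ΔN²) = √(274.52² + 39.89²) = 277.41 m.

277 m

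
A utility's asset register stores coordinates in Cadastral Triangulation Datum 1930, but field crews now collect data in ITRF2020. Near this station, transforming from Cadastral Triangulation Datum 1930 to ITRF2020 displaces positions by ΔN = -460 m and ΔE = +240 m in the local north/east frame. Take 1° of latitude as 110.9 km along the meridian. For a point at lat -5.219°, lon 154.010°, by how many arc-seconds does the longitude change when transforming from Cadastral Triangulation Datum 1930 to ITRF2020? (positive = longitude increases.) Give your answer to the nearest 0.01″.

At latitude -5.219°, cos φ = 0.995854.
1° of longitude at this latitude = 110.9 × cos φ = 110.44 km, so Δλ = 240.0 / 110440.2 = 0.0021731° = 7.823″.

Δλ = 7.82″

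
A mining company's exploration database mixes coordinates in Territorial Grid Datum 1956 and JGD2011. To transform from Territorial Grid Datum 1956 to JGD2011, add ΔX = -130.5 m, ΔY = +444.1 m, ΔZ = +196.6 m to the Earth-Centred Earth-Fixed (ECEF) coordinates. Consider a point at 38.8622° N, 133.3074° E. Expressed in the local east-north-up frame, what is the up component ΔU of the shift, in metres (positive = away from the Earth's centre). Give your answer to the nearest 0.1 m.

ΔU = 444.7 m

The local up (radial) axis is (cos φ cos λ, cos φ sin λ, sin φ), giving ΔU = 69.699 + 251.634 + 123.357 = 444.69 m.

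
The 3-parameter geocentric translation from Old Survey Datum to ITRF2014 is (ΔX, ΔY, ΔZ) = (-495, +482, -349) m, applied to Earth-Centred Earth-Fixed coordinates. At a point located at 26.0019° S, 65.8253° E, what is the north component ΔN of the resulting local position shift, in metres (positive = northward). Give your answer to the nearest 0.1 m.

At φ = -26.0019°, λ = 65.8253°: sin φ = -0.438401, cos φ = 0.898780, sin λ = 0.912301, cos λ = 0.409520.
ΔN = −sin φ cos λ·ΔX − sin φ sin λ·ΔY + cos φ·ΔZ = −(-0.438401)(0.409520)(-495) − (-0.438401)(0.912301)(482) + (0.898780)(-349) = -209.77 m.

ΔN = -209.8 m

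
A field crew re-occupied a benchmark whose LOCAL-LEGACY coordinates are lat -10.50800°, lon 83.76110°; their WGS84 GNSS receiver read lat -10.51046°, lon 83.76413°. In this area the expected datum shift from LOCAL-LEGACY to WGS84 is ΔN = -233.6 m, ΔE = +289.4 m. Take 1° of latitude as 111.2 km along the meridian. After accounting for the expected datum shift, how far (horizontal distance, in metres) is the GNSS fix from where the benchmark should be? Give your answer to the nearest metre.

Observed coordinate differences: Δφ = -0.00246°, Δλ = +0.00303°.
Converting to metres (1° lat = 111200 m, cos φ = 0.983229): observed ΔN = -273.6 m, observed ΔE = 331.3 m.
Subtracting the expected shift leaves a residual of -273.6 − (-233.6) = -40.0 m north and 331.3 − (289.4) = 41.9 m east.
Residual distance = √((-40.0)² + 41.9²) = 57.9 m.

58 m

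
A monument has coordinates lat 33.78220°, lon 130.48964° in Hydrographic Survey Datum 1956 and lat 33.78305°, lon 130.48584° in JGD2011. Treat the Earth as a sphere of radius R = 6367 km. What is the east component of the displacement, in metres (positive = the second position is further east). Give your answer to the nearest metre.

Δφ = 33.78305° − 33.78220° = +0.00085°; Δλ = 130.48584° − 130.48964° = -0.00380°.
1° along a meridian = πR/180 = 111125 m.
ΔN = Δφ × 111125 = 94.5 m; ΔE = Δλ × 111125 × cos(33.78220°) = -0.00380 × 111125 × 0.831157 = -351.0 m.

ΔE = -351 m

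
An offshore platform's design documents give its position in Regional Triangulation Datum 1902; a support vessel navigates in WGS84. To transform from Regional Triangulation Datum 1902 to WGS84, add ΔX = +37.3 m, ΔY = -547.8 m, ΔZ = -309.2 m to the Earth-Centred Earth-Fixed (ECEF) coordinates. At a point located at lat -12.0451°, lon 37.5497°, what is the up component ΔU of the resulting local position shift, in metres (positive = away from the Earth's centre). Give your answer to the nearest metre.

ΔU = -233 m

At φ = -12.0451°, λ = 37.5497°: sin φ = -0.208682, cos φ = 0.977984, sin λ = 0.609449, cos λ = 0.792825.
ΔU = cos φ cos λ·ΔX + cos φ sin λ·ΔY + sin φ·ΔZ = (0.977984)(0.792825)(37.3) + (0.977984)(0.609449)(-547.8) + (-0.208682)(-309.2) = -233.06 m.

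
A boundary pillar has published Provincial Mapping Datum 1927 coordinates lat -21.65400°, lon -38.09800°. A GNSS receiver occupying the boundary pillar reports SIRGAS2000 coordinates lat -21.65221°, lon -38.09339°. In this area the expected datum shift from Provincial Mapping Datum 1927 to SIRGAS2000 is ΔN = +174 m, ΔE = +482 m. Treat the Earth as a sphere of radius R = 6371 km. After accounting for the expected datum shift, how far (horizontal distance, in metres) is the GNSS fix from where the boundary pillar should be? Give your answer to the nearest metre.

Observed coordinate differences: Δφ = +0.00179°, Δλ = +0.00461°.
Converting to metres (1° lat = 111195 m, cos φ = 0.929429): observed ΔN = 199.0 m, observed ΔE = 476.4 m.
Subtracting the expected shift leaves a residual of 199.0 − (174) = 25.0 m north and 476.4 − (482) = -5.6 m east.
Residual distance = √(25.0² + (-5.6)²) = 25.7 m.

26 m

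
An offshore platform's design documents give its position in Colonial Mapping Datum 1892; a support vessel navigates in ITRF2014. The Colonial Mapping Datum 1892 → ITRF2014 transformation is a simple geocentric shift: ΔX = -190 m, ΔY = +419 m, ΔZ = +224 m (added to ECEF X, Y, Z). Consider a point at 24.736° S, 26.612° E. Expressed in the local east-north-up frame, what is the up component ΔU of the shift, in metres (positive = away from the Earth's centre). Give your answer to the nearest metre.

At φ = -24.736°, λ = 26.612°: sin φ = -0.418438, cos φ = 0.908245, sin λ = 0.447946, cos λ = 0.894060.
ΔU = cos φ cos λ·ΔX + cos φ sin λ·ΔY + sin φ·ΔZ = (0.908245)(0.894060)(-190) + (0.908245)(0.447946)(419) + (-0.418438)(224) = -77.55 m.

ΔU = -78 m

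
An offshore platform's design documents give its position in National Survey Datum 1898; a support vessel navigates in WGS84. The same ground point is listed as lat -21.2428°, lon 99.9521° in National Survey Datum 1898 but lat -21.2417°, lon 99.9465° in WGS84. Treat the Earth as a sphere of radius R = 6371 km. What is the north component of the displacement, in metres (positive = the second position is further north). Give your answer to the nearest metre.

ΔN = 122 m

Δφ = -21.2417° − -21.2428° = +0.0011°; Δλ = 99.9465° − 99.9521° = -0.0056°.
1° along a meridian = πR/180 = 111195 m.
ΔN = Δφ × 111195 = 122.3 m; ΔE = Δλ × 111195 × cos(-21.2428°) = -0.0056 × 111195 × 0.932053 = -580.4 m.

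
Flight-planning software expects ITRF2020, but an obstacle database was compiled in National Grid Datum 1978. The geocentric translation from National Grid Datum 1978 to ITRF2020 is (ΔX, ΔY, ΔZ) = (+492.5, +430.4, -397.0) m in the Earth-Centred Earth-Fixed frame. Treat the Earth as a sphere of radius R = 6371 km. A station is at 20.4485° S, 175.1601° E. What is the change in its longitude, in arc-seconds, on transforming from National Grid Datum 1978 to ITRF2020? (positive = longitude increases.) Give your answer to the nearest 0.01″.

Δλ = -16.25″

sin φ = -0.349365, cos φ = 0.936987, sin λ = 0.084372, cos λ = -0.996434.
East component: ΔE = −sin λ·ΔX + cos λ·ΔY = −(0.084372)(492.5) + (-0.996434)(430.4) = -470.42 m.
1° of latitude spans πR/180 = 111195 m; at latitude φ, 1° of longitude spans that × cos φ = 104188.2 m, so Δλ = -470.42 / 104188.2 × 3600 = -16.254″.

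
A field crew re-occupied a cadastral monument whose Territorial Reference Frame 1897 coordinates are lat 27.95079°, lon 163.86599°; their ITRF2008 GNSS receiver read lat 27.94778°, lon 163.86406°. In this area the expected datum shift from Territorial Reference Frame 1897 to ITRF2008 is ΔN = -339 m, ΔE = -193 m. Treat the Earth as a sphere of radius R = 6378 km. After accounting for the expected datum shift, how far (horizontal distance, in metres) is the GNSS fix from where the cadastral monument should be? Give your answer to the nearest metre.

5 m

Observed coordinate differences: Δφ = -0.00301°, Δλ = -0.00193°.
Converting to metres (1° lat = 111317 m, cos φ = 0.883350): observed ΔN = -335.1 m, observed ΔE = -189.8 m.
Subtracting the expected shift leaves a residual of -335.1 − (-339) = 3.9 m north and -189.8 − (-193) = 3.2 m east.
Residual distance = √(3.9² + 3.2²) = 5.1 m.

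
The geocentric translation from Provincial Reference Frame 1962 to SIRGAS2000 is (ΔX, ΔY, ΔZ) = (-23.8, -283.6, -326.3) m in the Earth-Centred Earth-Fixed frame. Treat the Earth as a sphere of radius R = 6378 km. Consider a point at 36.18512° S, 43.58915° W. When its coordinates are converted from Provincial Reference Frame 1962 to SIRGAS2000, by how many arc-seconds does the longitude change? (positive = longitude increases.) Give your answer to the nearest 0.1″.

Δλ = -8.9″

sin φ = -0.590396, cos φ = 0.807114, sin λ = -0.689482, cos λ = 0.724302.
East component: ΔE = −sin λ·ΔX + cos λ·ΔY = −(-0.689482)(-23.8) + (0.724302)(-283.6) = -221.82 m.
1° of latitude spans πR/180 = 111317 m; at latitude φ, 1° of longitude spans that × cos φ = 89845.6 m, so Δλ = -221.82 / 89845.6 × 3600 = -8.888″.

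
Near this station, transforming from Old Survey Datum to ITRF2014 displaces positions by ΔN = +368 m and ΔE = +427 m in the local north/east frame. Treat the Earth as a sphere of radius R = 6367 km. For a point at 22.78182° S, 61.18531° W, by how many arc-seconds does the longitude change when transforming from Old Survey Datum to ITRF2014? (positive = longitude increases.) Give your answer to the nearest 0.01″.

Δλ = 15.00″

At latitude -22.78182°, cos φ = 0.921986.
One radian of longitude at latitude φ spans R cos φ, so Δλ = ΔE / (R cos φ) = 427.0 / (6367000 × 0.921986) = 7.2739e-05 rad = 15.004″.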